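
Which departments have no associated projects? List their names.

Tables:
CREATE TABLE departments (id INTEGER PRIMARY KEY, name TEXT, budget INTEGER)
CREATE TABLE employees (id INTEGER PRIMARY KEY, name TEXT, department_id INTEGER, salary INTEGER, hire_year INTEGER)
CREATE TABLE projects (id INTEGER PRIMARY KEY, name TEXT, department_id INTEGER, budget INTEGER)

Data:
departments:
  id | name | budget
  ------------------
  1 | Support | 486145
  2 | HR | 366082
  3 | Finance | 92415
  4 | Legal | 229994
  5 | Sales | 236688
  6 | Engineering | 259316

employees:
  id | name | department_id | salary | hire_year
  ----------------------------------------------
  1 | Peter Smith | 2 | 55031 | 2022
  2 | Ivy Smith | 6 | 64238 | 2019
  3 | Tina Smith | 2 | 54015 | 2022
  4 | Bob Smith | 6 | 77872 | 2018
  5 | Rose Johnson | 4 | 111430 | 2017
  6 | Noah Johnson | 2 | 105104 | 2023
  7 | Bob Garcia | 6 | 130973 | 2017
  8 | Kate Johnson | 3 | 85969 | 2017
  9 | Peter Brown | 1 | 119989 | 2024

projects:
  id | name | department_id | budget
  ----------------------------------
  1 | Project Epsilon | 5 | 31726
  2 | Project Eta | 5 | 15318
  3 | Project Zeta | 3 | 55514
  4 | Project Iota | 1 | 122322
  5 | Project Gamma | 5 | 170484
SELECT p.name FROM departments p LEFT JOIN projects c ON c.department_id = p.id WHERE c.id IS NULL

Execution result:
name
HR
Legal
Engineering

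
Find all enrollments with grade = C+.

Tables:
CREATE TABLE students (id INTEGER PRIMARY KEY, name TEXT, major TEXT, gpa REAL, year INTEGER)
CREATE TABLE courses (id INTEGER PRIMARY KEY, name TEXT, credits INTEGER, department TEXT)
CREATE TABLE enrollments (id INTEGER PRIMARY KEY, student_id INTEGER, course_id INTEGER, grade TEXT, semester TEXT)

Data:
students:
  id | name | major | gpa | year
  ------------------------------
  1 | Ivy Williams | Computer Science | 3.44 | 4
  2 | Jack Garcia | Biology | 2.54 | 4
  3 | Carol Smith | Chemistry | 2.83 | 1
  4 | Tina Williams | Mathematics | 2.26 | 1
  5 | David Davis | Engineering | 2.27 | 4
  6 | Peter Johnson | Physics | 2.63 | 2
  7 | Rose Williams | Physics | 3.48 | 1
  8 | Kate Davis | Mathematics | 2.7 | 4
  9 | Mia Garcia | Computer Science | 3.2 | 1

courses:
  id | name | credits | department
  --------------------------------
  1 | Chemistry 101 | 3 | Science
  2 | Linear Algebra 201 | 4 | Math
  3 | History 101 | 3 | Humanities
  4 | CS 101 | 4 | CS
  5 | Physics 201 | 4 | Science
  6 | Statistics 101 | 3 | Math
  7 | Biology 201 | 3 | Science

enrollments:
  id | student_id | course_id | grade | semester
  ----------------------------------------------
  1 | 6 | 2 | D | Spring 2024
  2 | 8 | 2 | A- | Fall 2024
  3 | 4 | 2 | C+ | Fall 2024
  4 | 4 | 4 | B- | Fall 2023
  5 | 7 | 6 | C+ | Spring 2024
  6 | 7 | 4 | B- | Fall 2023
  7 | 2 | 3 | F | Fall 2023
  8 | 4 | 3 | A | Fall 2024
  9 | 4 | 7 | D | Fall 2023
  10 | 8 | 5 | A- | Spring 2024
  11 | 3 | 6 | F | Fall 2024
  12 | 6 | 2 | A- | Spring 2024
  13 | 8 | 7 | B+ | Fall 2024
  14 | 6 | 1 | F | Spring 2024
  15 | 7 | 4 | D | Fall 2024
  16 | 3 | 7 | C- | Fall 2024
SELECT id, grade FROM enrollments WHERE grade = 'C+'

Execution result:
id | grade
3 | C+
5 | C+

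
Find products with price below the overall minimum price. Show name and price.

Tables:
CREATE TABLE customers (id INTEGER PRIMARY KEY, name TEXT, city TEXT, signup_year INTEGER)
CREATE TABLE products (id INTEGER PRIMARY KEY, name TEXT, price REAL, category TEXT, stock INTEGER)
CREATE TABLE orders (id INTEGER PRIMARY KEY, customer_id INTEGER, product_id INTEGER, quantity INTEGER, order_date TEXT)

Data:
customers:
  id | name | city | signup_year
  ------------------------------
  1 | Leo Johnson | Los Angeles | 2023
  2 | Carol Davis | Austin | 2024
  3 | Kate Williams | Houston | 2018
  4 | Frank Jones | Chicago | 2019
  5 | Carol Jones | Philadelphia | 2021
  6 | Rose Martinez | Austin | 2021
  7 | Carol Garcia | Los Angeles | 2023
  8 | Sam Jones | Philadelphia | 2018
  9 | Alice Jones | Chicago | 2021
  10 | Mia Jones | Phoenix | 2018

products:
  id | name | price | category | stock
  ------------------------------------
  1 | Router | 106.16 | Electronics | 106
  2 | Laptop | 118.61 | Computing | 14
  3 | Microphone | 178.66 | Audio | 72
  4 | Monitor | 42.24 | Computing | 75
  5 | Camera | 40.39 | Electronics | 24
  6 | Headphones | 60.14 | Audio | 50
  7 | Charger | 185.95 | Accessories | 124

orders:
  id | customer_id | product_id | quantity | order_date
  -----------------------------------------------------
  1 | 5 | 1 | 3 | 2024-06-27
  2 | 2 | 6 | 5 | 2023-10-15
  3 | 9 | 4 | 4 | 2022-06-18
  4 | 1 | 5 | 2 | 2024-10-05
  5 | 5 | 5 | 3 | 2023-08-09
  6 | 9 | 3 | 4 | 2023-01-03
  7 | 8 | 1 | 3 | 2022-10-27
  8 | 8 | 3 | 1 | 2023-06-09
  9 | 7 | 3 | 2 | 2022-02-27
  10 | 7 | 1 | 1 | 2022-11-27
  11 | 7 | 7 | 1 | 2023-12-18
SELECT name, price FROM products WHERE price < (SELECT MIN(price) FROM products)

Execution result:
(no rows)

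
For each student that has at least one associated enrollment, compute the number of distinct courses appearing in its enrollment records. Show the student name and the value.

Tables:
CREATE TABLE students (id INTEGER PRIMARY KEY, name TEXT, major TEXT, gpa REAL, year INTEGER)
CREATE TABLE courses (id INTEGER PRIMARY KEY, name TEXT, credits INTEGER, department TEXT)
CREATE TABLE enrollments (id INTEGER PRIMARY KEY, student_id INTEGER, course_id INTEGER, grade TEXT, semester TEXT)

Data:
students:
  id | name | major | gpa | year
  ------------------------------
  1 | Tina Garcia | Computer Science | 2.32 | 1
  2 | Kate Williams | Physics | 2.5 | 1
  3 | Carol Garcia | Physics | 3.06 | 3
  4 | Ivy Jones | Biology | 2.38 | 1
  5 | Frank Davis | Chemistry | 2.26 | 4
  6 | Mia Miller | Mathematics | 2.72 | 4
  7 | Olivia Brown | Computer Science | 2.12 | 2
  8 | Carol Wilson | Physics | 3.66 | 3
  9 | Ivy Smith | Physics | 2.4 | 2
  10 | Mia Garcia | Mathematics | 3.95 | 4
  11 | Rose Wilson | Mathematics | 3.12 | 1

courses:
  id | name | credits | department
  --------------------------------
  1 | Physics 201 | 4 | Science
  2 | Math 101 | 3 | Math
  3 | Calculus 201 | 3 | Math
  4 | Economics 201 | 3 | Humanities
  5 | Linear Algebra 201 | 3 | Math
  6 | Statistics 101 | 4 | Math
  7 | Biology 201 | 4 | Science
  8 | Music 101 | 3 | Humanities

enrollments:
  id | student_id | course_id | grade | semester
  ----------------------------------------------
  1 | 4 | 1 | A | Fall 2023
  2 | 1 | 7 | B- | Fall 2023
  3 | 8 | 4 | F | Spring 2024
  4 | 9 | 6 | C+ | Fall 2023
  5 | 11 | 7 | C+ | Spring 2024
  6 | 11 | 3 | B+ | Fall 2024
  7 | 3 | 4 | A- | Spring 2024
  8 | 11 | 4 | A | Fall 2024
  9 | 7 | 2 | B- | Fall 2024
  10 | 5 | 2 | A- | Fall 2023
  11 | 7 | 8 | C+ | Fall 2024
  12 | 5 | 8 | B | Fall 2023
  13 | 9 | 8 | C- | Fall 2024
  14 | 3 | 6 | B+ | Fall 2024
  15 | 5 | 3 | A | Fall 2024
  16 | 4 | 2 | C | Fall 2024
SELECT p.name, COUNT(DISTINCT c.course_id) AS distinct_course_count FROM enrollments c JOIN students p ON c.student_id = p.id GROUP BY p.id, p.name

Execution result:
name | distinct_course_count
Tina Garcia | 1
Carol Garcia | 2
Ivy Jones | 2
Frank Davis | 3
Olivia Brown | 2
Carol Wilson | 1
Ivy Smith | 2
Rose Wilson | 3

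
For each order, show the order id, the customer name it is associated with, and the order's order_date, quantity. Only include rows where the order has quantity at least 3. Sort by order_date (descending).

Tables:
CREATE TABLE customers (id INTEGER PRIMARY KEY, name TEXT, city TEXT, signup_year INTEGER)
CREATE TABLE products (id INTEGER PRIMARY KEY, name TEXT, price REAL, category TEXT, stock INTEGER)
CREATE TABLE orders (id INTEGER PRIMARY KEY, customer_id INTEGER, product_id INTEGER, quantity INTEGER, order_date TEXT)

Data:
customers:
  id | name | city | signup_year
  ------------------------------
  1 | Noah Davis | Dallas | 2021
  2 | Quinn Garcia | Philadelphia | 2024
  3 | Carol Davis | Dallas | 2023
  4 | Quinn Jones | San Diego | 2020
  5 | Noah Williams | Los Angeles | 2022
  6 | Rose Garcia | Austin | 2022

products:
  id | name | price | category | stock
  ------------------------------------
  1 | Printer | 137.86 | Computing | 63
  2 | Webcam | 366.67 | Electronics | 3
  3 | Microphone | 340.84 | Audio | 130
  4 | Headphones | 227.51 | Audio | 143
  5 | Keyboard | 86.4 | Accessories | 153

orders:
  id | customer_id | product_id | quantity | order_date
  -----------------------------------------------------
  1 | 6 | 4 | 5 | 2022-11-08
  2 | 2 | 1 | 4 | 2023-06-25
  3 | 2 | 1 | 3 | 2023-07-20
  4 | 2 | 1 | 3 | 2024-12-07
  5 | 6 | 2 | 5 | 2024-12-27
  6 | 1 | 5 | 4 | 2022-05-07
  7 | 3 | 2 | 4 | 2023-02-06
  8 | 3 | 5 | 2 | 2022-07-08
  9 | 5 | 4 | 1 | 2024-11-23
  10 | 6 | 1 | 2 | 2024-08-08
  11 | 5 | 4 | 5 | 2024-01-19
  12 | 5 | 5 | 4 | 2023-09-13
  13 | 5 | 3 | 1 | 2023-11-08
SELECT c.id, p.name AS customer, c.order_date, c.quantity FROM orders c JOIN customers p ON c.customer_id = p.id WHERE c.quantity >= 3 ORDER BY c.order_date DESC

Execution result:
id | customer | order_date | quantity
5 | Rose Garcia | 2024-12-27 | 5
4 | Quinn Garcia | 2024-12-07 | 3
11 | Noah Williams | 2024-01-19 | 5
12 | Noah Williams | 2023-09-13 | 4
3 | Quinn Garcia | 2023-07-20 | 3
2 | Quinn Garcia | 2023-06-25 | 4
7 | Carol Davis | 2023-02-06 | 4
1 | Rose Garcia | 2022-11-08 | 5
6 | Noah Davis | 2022-05-07 | 4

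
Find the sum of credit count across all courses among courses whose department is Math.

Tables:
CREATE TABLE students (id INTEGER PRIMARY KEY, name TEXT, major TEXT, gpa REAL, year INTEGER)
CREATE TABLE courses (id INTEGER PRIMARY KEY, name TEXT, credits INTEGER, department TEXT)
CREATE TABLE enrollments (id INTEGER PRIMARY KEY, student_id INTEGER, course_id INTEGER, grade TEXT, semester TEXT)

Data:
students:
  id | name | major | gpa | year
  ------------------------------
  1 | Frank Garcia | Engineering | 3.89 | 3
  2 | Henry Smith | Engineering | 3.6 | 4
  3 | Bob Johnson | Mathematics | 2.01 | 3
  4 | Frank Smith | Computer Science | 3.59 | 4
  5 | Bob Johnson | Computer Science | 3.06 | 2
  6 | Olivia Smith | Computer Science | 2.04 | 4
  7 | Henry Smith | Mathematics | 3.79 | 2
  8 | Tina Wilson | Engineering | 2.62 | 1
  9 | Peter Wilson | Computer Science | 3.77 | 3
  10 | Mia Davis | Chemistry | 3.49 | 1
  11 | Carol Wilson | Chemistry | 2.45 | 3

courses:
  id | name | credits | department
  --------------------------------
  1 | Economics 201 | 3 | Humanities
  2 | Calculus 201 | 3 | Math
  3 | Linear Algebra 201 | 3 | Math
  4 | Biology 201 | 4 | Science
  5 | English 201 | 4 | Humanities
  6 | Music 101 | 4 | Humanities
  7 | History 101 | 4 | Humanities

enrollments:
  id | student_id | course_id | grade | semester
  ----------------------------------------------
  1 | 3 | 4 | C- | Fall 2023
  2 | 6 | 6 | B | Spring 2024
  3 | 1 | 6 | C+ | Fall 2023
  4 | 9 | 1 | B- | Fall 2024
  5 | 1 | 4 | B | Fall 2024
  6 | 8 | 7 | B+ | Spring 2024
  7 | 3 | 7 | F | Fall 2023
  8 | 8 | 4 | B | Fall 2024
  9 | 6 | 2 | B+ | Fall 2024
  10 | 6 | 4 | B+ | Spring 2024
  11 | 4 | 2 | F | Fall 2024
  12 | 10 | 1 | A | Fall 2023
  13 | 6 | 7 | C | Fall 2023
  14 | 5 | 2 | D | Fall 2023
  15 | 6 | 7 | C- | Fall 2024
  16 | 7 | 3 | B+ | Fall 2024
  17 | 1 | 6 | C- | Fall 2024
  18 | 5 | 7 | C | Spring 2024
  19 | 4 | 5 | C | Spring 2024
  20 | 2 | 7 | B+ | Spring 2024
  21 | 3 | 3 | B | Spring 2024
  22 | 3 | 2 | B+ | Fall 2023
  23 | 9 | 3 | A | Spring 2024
SELECT SUM(credits) FROM courses WHERE department = 'Math'

Execution result:
6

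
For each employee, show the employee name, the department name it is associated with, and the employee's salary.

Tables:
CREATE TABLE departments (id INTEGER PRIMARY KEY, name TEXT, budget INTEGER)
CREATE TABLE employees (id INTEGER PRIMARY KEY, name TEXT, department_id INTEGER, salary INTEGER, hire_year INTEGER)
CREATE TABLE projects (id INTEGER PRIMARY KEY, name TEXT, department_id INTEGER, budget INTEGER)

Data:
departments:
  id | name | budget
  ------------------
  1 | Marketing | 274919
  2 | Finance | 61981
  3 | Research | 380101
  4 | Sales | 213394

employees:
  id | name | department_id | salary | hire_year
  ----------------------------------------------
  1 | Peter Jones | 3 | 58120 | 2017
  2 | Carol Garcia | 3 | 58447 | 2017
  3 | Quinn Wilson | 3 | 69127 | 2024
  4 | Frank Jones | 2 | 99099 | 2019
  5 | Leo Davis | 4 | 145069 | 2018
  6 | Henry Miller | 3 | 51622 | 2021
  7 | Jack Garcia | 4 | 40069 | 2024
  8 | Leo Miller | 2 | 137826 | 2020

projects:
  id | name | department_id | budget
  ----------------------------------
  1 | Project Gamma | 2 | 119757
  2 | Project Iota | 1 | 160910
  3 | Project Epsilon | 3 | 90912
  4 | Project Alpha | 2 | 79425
SELECT c.name, p.name AS department, c.salary FROM employees c JOIN departments p ON c.department_id = p.id

Execution result:
name | department | salary
Peter Jones | Research | 58120
Carol Garcia | Research | 58447
Quinn Wilson | Research | 69127
Frank Jones | Finance | 99099
Leo Davis | Sales | 145069
Henry Miller | Research | 51622
Jack Garcia | Sales | 40069
Leo Miller | Finance | 137826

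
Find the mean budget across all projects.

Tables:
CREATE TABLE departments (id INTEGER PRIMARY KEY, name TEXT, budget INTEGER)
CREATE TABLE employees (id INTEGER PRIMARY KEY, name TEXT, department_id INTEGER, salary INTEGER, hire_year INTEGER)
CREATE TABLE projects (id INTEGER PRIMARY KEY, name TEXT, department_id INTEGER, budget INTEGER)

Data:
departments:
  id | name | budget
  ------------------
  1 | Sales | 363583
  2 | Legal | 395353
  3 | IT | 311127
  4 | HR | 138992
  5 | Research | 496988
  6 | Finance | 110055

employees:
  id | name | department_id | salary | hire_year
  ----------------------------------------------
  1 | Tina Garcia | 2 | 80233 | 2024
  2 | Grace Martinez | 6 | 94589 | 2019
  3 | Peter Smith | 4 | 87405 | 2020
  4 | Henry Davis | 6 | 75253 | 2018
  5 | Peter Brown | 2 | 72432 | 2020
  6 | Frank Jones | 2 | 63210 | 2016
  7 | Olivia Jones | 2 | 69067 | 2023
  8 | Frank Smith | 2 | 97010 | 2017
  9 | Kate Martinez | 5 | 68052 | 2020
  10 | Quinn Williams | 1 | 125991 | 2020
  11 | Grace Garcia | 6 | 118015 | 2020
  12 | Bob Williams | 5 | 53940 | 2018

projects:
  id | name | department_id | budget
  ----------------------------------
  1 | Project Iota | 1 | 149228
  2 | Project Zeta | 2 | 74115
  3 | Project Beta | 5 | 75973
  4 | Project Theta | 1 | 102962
SELECT AVG(budget) FROM projects

Execution result:
100569.50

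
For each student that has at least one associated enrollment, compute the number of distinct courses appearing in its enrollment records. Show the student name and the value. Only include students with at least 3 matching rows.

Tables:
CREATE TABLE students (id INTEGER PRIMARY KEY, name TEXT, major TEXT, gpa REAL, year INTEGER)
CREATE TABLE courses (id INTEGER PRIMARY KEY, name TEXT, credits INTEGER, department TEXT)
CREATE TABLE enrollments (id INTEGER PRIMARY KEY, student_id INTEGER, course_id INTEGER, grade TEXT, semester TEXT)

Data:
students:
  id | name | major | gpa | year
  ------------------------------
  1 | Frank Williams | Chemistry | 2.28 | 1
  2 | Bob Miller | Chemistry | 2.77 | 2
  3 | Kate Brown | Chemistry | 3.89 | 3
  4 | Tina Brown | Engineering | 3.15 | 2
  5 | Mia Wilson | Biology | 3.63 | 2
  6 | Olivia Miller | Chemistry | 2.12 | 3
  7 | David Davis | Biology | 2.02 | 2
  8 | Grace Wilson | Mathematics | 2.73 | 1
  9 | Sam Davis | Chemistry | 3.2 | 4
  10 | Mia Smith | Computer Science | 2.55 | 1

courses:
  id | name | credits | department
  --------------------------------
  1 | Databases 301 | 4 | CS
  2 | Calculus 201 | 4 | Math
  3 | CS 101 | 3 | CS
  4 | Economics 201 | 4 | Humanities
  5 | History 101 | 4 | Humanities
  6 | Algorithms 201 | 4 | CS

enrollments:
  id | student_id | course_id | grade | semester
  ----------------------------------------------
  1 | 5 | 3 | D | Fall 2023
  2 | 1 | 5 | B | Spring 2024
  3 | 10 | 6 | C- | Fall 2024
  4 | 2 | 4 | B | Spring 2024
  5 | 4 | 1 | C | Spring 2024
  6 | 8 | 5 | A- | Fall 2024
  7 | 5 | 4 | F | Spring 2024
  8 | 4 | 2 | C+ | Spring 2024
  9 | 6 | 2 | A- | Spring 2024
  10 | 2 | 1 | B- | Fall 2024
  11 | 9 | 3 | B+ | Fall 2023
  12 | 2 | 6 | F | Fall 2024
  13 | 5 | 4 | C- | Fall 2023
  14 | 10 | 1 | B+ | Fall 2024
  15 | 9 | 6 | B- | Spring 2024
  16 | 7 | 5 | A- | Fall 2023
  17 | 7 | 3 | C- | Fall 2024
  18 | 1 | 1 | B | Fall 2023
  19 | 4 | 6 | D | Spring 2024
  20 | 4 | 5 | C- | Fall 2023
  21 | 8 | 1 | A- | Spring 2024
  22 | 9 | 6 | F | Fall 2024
SELECT p.name, COUNT(DISTINCT c.course_id) AS distinct_course_count FROM enrollments c JOIN students p ON c.student_id = p.id GROUP BY p.id, p.name HAVING COUNT(*) >= 3

Execution result:
name | distinct_course_count
Bob Miller | 3
Tina Brown | 4
Mia Wilson | 2
Sam Davis | 2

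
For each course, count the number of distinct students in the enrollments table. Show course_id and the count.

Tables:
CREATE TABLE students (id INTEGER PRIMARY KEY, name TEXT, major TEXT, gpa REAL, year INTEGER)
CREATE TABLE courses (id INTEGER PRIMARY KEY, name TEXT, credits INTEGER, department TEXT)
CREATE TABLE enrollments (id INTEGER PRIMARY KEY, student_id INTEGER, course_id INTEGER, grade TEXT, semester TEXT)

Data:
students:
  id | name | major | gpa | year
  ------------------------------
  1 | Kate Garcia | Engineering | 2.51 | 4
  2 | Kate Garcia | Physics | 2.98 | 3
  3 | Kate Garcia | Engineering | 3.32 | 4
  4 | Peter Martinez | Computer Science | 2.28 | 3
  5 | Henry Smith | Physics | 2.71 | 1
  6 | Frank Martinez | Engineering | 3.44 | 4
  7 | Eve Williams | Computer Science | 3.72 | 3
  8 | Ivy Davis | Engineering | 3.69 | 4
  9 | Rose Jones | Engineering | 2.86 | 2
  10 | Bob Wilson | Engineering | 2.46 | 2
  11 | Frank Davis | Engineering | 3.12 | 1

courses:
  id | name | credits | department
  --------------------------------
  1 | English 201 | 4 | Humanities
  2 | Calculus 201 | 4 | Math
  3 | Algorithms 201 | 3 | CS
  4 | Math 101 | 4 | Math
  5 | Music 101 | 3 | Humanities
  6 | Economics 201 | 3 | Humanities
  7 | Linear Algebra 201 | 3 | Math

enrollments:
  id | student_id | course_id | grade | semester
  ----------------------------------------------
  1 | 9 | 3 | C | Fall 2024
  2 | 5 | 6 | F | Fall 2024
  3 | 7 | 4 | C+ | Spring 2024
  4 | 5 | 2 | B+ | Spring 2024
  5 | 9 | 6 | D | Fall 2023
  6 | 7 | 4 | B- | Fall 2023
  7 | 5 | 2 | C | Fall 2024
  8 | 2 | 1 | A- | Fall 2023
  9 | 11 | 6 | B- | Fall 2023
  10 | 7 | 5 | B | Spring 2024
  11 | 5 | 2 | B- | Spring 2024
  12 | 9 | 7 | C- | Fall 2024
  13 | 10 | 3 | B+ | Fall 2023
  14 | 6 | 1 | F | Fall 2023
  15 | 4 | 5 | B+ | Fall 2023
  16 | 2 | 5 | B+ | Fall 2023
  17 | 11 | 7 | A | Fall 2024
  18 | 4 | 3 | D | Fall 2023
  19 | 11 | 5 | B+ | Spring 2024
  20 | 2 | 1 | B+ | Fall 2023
SELECT course_id, COUNT(DISTINCT student_id) AS distinct_student_count FROM enrollments GROUP BY course_id

Execution result:
course_id | distinct_student_count
1 | 2
2 | 1
3 | 3
4 | 1
5 | 4
6 | 3
7 | 2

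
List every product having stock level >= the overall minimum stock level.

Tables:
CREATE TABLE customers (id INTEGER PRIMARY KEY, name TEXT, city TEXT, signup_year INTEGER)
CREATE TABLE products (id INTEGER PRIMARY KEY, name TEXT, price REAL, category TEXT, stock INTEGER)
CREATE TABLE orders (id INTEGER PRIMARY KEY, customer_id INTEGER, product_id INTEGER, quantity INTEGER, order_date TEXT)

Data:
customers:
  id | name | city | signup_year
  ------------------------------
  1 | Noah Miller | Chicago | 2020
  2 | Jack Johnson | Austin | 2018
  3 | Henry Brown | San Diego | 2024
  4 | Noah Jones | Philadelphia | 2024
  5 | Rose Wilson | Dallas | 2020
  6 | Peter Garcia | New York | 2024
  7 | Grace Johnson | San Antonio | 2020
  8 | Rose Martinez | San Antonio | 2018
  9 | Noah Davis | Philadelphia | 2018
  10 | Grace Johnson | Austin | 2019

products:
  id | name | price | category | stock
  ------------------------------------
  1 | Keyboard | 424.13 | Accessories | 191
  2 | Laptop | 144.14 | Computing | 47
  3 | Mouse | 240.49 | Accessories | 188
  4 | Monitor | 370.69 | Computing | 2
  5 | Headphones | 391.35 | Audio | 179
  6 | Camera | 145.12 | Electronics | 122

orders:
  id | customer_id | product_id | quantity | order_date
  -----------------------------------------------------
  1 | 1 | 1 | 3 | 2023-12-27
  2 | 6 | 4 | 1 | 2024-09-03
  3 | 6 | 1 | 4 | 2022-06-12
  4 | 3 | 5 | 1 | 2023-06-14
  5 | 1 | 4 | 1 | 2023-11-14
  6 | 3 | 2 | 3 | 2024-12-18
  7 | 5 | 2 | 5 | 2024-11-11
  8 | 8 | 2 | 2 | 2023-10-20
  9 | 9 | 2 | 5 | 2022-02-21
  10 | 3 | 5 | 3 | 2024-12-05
SELECT name, stock FROM products WHERE stock >= (SELECT MIN(stock) FROM products)

Execution result:
name | stock
Keyboard | 191
Laptop | 47
Mouse | 188
Monitor | 2
Headphones | 179
Camera | 122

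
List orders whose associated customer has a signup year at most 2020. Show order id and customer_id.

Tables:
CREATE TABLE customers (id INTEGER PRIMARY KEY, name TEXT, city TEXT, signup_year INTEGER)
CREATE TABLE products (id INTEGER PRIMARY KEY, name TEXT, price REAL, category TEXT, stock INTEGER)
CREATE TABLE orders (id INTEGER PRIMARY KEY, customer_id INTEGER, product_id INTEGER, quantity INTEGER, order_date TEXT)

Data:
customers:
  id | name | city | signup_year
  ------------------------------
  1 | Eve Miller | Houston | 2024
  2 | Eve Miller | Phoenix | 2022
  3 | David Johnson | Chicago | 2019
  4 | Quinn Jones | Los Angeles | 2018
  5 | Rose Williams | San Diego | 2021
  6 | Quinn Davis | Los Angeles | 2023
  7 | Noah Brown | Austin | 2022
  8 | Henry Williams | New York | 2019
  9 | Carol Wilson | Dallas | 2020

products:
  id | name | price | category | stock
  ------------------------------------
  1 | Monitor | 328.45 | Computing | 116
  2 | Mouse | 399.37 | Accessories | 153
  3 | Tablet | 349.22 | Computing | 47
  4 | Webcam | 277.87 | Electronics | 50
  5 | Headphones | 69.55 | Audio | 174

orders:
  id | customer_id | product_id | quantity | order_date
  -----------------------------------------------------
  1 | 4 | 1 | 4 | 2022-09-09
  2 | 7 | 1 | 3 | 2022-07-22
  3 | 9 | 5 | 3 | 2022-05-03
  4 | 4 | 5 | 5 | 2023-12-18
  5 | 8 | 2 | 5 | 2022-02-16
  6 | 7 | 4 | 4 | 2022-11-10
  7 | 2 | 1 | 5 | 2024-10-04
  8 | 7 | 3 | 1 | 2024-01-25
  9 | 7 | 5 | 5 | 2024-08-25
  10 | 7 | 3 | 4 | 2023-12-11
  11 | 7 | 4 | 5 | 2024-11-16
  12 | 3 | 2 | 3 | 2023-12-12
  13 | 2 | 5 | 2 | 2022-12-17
SELECT id, customer_id FROM orders WHERE customer_id IN (SELECT id FROM customers WHERE signup_year <= 2020)

Execution result:
id | customer_id
1 | 4
3 | 9
4 | 4
5 | 8
12 | 3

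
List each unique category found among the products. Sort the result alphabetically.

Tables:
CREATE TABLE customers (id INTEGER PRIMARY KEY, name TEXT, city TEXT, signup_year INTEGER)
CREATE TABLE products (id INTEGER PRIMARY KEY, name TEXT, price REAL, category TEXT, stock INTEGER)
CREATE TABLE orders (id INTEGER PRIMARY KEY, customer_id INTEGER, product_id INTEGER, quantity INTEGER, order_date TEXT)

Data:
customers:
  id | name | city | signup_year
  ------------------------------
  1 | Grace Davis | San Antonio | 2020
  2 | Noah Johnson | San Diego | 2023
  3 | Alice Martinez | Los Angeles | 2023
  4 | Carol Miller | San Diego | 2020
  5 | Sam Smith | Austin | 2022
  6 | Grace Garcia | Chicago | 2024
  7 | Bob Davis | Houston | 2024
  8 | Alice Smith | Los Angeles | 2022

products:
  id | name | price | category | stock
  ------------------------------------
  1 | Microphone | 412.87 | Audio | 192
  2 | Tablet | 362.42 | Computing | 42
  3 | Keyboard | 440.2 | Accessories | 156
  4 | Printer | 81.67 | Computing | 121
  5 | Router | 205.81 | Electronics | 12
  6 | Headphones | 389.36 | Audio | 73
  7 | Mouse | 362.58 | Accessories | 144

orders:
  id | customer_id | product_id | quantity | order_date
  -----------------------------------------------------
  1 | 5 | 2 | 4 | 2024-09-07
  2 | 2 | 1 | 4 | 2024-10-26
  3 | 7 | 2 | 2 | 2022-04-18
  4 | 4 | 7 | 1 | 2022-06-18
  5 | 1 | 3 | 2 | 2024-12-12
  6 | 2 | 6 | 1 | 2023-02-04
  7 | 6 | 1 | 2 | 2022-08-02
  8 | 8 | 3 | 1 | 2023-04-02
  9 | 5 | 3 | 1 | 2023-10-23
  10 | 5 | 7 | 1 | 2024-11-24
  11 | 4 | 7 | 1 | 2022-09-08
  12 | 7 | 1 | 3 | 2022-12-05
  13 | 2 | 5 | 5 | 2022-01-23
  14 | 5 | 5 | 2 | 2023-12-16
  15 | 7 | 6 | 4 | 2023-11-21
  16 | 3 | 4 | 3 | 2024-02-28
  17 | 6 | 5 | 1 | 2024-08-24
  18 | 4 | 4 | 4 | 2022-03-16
SELECT DISTINCT category FROM products ORDER BY category

Execution result:
category
Accessories
Audio
Computing
Electronics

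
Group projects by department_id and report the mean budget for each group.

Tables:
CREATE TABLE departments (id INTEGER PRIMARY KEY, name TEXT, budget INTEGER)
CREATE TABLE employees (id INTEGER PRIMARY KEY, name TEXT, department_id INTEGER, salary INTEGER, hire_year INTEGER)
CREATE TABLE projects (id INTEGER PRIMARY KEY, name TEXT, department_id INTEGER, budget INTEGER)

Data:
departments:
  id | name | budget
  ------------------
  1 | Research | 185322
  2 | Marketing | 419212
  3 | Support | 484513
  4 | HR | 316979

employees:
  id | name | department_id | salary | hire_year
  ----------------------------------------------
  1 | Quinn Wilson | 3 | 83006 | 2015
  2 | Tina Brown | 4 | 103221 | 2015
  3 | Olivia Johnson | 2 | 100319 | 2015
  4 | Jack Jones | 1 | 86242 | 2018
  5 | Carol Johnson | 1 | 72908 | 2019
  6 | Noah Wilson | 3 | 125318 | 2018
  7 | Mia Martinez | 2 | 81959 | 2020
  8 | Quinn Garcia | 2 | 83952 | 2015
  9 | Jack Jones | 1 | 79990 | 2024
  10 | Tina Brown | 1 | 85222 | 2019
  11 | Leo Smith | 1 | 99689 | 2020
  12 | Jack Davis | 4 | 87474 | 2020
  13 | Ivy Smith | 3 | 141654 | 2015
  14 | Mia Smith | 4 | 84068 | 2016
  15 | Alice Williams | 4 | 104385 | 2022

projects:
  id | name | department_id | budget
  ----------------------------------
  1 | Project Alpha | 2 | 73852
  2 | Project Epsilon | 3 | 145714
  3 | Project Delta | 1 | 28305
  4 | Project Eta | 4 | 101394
SELECT department_id, AVG(budget) AS avg_budget FROM projects GROUP BY department_id

Execution result:
department_id | avg_budget
1 | 28305.00
2 | 73852.00
3 | 145714.00
4 | 101394.00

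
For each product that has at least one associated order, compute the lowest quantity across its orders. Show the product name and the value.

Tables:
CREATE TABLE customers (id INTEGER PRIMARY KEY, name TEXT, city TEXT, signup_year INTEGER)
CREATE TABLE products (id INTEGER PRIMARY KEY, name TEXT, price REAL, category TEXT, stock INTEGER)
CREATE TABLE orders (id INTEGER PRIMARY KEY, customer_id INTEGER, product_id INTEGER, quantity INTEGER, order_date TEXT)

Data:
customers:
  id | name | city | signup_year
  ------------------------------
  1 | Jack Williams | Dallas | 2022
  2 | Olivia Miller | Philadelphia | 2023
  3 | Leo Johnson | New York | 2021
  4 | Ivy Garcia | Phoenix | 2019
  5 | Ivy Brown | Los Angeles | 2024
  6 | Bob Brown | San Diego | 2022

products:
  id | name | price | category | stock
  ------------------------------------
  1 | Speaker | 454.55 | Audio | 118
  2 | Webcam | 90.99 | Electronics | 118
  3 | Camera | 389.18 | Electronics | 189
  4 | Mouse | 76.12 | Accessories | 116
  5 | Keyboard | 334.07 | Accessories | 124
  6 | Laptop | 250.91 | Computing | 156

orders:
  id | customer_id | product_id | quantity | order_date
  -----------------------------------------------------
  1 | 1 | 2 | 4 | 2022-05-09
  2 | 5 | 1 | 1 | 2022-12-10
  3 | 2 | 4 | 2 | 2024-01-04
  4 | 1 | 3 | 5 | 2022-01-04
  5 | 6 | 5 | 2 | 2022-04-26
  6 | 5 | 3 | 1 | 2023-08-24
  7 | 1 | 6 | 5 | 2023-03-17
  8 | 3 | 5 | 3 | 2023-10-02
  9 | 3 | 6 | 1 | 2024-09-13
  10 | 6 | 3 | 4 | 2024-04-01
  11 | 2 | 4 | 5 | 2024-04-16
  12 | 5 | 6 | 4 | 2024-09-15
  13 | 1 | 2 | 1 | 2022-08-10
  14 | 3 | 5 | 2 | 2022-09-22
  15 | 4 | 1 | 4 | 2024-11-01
SELECT p.name, MIN(c.quantity) AS min_quantity FROM orders c JOIN products p ON c.product_id = p.id GROUP BY p.id, p.name

Execution result:
name | min_quantity
Speaker | 1
Webcam | 1
Camera | 1
Mouse | 2
Keyboard | 2
Laptop | 1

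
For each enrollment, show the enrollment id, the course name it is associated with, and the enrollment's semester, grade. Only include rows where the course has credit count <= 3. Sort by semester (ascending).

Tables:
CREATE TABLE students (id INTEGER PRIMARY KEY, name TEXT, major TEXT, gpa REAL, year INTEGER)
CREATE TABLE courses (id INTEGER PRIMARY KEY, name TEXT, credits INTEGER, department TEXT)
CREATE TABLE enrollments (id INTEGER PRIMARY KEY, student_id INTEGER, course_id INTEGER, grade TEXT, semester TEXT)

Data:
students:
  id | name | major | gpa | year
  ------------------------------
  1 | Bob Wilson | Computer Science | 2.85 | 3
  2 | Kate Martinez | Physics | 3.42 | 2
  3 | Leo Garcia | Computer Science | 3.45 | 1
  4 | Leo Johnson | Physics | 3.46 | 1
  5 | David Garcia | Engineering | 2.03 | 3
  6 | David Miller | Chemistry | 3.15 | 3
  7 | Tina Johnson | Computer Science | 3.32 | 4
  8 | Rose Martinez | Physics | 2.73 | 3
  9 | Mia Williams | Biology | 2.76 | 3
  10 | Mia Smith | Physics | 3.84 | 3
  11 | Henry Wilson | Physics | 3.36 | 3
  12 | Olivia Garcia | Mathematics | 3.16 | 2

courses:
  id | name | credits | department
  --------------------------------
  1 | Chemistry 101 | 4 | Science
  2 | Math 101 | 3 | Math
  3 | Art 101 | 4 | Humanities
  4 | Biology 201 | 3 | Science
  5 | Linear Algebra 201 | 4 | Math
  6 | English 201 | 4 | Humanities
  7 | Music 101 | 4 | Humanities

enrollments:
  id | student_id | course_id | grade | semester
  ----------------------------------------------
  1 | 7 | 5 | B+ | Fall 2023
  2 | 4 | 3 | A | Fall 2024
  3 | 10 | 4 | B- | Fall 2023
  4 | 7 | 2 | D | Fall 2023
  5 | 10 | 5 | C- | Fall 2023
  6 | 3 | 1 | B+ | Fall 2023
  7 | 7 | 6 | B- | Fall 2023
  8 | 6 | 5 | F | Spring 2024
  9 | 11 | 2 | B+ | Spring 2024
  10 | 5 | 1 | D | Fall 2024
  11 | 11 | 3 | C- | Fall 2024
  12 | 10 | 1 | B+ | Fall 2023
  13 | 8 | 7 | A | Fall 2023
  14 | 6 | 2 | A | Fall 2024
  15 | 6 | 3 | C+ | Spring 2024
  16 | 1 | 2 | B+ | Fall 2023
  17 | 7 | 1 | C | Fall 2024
SELECT c.id, p.name AS course, c.semester, c.grade FROM enrollments c JOIN courses p ON c.course_id = p.id WHERE p.credits <= 3 ORDER BY c.semester ASC

Execution result:
id | course | semester | grade
3 | Biology 201 | Fall 2023 | B-
4 | Math 101 | Fall 2023 | D
16 | Math 101 | Fall 2023 | B+
14 | Math 101 | Fall 2024 | A
9 | Math 101 | Spring 2024 | B+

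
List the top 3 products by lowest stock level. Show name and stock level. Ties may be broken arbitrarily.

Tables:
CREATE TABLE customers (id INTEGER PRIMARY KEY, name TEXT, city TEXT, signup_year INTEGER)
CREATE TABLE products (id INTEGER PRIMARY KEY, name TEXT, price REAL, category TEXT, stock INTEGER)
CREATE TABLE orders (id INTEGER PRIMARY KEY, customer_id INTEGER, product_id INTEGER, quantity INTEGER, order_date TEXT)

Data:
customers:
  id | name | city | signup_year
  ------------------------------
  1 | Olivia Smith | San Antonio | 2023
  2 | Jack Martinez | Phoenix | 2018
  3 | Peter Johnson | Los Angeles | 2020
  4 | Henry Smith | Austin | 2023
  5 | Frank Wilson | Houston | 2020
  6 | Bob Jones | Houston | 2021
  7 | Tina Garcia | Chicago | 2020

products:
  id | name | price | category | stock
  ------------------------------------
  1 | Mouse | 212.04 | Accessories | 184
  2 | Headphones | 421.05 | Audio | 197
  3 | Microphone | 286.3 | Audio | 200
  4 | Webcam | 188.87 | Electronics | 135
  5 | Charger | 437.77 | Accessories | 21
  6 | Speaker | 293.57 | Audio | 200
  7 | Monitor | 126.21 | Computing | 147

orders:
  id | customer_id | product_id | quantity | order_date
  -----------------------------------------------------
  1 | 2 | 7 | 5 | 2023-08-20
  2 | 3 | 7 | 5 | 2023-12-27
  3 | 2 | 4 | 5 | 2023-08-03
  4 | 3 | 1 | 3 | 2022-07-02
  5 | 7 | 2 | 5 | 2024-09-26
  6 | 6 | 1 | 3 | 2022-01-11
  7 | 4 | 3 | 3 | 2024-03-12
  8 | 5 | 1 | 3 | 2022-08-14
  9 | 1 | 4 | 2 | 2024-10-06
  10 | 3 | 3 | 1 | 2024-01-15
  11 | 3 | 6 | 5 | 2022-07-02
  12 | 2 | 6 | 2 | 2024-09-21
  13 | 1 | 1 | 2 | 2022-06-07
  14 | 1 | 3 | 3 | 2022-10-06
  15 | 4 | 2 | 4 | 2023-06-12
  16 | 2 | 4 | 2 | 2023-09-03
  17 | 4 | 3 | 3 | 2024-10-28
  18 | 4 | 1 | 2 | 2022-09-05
SELECT name, stock FROM products ORDER BY stock ASC LIMIT 3

Execution result:
name | stock
Charger | 21
Webcam | 135
Monitor | 147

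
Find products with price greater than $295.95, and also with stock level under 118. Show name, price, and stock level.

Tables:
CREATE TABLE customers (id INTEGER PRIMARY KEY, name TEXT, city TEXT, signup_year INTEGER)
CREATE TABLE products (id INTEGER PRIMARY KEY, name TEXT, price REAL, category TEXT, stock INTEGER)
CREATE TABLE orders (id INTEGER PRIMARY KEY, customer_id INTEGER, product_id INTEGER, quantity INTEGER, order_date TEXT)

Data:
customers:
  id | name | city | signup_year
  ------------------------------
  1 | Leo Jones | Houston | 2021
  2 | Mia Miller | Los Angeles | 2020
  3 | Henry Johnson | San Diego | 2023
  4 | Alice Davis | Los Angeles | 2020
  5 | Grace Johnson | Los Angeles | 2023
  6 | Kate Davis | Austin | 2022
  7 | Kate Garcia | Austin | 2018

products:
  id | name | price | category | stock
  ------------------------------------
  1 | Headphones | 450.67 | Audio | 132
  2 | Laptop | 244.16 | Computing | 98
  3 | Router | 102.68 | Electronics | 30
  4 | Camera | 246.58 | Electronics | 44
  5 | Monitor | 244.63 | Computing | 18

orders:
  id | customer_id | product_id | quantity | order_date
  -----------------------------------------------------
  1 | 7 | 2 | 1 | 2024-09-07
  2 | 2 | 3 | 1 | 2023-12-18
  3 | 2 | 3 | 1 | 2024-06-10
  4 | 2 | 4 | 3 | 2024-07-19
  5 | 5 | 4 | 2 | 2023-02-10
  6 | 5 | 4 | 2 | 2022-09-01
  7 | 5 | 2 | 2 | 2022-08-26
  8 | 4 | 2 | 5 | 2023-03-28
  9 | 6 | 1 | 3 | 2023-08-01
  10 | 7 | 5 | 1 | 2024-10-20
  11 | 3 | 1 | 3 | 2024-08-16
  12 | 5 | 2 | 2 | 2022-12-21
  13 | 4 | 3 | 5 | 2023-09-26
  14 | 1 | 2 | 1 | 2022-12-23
SELECT name, price, stock FROM products WHERE price > 295.95 AND stock < 118

Execution result:
(no rows)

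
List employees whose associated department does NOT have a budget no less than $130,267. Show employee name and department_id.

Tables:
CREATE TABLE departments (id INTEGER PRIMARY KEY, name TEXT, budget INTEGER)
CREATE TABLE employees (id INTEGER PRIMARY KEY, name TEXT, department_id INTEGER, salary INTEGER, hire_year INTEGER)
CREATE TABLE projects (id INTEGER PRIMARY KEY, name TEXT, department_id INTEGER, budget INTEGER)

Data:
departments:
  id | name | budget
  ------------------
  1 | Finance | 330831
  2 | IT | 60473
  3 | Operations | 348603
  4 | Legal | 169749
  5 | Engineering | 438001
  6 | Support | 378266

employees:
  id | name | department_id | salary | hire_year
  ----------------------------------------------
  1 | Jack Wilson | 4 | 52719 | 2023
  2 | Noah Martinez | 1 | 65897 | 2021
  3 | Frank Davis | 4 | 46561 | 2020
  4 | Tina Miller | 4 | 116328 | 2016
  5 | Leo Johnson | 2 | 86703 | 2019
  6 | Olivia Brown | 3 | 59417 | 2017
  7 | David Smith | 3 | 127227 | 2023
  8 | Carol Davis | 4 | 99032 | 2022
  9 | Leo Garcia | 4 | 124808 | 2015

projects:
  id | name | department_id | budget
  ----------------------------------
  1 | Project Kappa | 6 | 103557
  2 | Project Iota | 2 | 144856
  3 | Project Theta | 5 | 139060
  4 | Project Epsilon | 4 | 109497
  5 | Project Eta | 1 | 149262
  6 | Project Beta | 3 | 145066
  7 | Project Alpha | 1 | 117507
SELECT name, department_id FROM employees WHERE department_id NOT IN (SELECT id FROM departments WHERE budget >= 130267)

Execution result:
name | department_id
Leo Johnson | 2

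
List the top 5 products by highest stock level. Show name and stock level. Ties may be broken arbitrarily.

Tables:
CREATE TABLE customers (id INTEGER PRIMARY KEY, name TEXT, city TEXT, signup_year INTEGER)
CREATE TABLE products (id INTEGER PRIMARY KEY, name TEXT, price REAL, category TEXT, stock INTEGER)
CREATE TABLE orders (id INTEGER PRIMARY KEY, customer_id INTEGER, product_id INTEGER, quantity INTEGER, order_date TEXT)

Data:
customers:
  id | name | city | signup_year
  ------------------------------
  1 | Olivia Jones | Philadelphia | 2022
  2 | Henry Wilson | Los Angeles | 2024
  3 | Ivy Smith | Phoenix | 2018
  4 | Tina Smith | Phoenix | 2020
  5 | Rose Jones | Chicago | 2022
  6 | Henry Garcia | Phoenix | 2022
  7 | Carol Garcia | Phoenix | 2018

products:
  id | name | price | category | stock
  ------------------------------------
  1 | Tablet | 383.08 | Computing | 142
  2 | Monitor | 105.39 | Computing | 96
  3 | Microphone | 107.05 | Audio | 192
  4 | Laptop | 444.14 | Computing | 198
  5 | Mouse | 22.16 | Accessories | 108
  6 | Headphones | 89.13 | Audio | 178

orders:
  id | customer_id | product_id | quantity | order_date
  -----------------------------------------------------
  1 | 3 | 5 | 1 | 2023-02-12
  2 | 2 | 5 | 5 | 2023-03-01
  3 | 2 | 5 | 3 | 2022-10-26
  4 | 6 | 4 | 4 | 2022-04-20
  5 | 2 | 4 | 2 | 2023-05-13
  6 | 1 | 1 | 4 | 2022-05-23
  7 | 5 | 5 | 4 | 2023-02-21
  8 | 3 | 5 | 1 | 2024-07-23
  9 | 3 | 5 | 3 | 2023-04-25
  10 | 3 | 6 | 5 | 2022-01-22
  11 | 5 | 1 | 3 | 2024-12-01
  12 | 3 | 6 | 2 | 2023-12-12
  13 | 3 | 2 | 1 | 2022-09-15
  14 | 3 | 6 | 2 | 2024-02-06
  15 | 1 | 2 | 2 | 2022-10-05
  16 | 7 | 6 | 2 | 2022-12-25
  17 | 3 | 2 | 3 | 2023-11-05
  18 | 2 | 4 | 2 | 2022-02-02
SELECT name, stock FROM products ORDER BY stock DESC LIMIT 5

Execution result:
name | stock
Laptop | 198
Microphone | 192
Headphones | 178
Tablet | 142
Mouse | 108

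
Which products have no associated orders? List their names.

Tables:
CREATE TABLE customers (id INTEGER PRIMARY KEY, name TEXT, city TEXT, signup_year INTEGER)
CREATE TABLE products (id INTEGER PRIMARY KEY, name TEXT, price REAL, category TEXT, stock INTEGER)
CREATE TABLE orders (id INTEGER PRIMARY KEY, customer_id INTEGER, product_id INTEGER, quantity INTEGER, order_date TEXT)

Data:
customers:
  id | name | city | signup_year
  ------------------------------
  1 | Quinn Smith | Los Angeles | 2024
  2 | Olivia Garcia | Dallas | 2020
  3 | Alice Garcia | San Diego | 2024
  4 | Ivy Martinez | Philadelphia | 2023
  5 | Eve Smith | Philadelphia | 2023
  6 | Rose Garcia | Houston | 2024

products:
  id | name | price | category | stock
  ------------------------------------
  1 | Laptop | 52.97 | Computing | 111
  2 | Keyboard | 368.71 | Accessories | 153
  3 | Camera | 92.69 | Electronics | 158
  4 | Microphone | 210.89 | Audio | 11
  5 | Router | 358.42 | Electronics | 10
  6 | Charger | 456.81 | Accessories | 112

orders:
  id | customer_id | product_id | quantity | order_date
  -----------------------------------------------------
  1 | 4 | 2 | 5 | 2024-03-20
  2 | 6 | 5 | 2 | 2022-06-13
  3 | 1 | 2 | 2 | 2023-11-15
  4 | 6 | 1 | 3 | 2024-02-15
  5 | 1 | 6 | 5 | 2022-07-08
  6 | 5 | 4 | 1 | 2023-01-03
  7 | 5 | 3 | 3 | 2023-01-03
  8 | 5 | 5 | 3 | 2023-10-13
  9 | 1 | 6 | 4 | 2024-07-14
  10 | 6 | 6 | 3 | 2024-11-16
SELECT p.name FROM products p LEFT JOIN orders c ON c.product_id = p.id WHERE c.id IS NULL

Execution result:
(no rows)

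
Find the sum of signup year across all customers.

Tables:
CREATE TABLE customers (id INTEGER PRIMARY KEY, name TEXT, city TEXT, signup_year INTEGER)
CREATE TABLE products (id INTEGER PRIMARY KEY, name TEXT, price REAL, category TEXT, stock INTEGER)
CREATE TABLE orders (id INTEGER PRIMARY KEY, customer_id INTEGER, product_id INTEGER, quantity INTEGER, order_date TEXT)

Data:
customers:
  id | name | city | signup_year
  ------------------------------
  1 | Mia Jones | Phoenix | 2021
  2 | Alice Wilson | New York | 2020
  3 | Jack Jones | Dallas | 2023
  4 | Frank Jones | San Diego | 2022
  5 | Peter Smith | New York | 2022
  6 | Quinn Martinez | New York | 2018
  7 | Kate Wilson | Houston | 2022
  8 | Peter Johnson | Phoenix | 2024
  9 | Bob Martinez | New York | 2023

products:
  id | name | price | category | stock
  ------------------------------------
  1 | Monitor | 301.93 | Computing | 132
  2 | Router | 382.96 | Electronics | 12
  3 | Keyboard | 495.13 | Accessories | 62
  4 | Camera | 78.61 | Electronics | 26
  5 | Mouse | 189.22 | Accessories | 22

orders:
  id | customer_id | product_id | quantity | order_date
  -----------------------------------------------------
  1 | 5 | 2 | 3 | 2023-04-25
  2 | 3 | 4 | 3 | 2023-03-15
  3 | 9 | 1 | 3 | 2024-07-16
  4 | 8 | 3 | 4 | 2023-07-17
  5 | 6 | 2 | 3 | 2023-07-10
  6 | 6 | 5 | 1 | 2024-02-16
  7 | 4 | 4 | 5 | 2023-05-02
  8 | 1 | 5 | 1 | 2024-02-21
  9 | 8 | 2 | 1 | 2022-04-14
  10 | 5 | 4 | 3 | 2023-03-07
SELECT SUM(signup_year) FROM customers

Execution result:
18195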